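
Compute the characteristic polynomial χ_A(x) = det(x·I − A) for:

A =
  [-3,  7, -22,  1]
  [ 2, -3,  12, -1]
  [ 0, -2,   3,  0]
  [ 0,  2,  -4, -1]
x^4 + 4*x^3 + 6*x^2 + 4*x + 1

Expanding det(x·I − A) (e.g. by cofactor expansion or by noting that A is similar to its Jordan form J, which has the same characteristic polynomial as A) gives
  χ_A(x) = x^4 + 4*x^3 + 6*x^2 + 4*x + 1
which factors as (x + 1)^4. The eigenvalues (with algebraic multiplicities) are λ = -1 with multiplicity 4.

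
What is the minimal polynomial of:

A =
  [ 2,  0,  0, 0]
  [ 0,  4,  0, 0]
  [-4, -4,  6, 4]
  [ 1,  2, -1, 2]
x^3 - 10*x^2 + 32*x - 32

The characteristic polynomial is χ_A(x) = (x - 4)^3*(x - 2), so the eigenvalues are known. The minimal polynomial is
  m_A(x) = Π_λ (x − λ)^{k_λ}
where k_λ is the size of the *largest* Jordan block for λ (equivalently, the smallest k with (A − λI)^k v = 0 for every generalised eigenvector v of λ).

  λ = 2: largest Jordan block has size 1, contributing (x − 2)
  λ = 4: largest Jordan block has size 2, contributing (x − 4)^2

So m_A(x) = (x - 4)^2*(x - 2) = x^3 - 10*x^2 + 32*x - 32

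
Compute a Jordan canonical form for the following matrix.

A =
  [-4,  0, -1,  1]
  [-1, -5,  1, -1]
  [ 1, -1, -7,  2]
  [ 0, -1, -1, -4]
J_2(-5) ⊕ J_2(-5)

The characteristic polynomial is
  det(x·I − A) = x^4 + 20*x^3 + 150*x^2 + 500*x + 625 = (x + 5)^4

Eigenvalues and multiplicities (the geometric multiplicity of λ is n − rank(A − λI), which equals the number of Jordan blocks for λ):
  λ = -5: algebraic multiplicity = 4, geometric multiplicity = 2

Determining the block sizes for each eigenvalue:
  λ = -5: with am = 4 and gm = 2, the partition is not yet determined (e.g. several partitions of 4 into 2 parts exist). Let N = A − (-5)·I. Computing rank(N^1) = 2, rank(N^2) = 0; the number of blocks of size ≥ j is rank(N^{j−1}) − rank(N^j), giving [2, 2]. So we have 2 block(s) of size 2 → block sizes [2, 2]

Assembling the blocks gives a Jordan form
J =
  [-5,  1,  0,  0]
  [ 0, -5,  0,  0]
  [ 0,  0, -5,  1]
  [ 0,  0,  0, -5]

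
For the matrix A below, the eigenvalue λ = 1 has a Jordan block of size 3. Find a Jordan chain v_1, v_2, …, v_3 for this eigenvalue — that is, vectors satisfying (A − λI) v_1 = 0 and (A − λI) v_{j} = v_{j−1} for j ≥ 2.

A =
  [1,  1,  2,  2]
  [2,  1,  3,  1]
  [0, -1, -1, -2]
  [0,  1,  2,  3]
A Jordan chain for λ = 1 of length 3:
v_1 = (2, 0, -2, 2)ᵀ
v_2 = (0, 2, 0, 0)ᵀ
v_3 = (1, 0, 0, 0)ᵀ

Let N = A − (1)·I. We want v_3 with N^3 v_3 = 0 but N^2 v_3 ≠ 0; then v_{j-1} := N · v_j for j = 3, …, 2.

Pick v_3 = (1, 0, 0, 0)ᵀ.
Then v_2 = N · v_3 = (0, 2, 0, 0)ᵀ.
Then v_1 = N · v_2 = (2, 0, -2, 2)ᵀ.

Sanity check: (A − (1)·I) v_1 = (0, 0, 0, 0)ᵀ = 0. ✓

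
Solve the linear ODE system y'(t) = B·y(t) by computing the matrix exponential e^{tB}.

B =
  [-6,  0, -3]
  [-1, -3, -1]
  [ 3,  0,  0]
e^{tB} =
  [-3*t*exp(-3*t) + exp(-3*t), 0, -3*t*exp(-3*t)]
  [-t*exp(-3*t), exp(-3*t), -t*exp(-3*t)]
  [3*t*exp(-3*t), 0, 3*t*exp(-3*t) + exp(-3*t)]

Strategy: write B = P · J · P⁻¹ where J is a Jordan canonical form, so e^{tB} = P · e^{tJ} · P⁻¹, and e^{tJ} can be computed block-by-block.

B has Jordan form
J =
  [-3,  1,  0]
  [ 0, -3,  0]
  [ 0,  0, -3]
(up to reordering of blocks).

Per-block formulas:
  For a 1×1 block at λ = -3: exp(t · [-3]) = [e^(-3t)].
  For a 2×2 Jordan block J_2(-3): exp(t · J_2(-3)) = e^(-3t)·(I + t·N), where N is the 2×2 nilpotent shift.

After assembling e^{tJ} and conjugating by P, we get:

e^{tB} =
  [-3*t*exp(-3*t) + exp(-3*t), 0, -3*t*exp(-3*t)]
  [-t*exp(-3*t), exp(-3*t), -t*exp(-3*t)]
  [3*t*exp(-3*t), 0, 3*t*exp(-3*t) + exp(-3*t)]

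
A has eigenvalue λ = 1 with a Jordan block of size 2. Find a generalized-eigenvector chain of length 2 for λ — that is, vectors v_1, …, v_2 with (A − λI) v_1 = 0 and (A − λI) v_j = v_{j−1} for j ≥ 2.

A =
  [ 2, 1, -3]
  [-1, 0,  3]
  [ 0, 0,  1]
A Jordan chain for λ = 1 of length 2:
v_1 = (1, -1, 0)ᵀ
v_2 = (1, 0, 0)ᵀ

Let N = A − (1)·I. We want v_2 with N^2 v_2 = 0 but N^1 v_2 ≠ 0; then v_{j-1} := N · v_j for j = 2, …, 2.

Pick v_2 = (1, 0, 0)ᵀ.
Then v_1 = N · v_2 = (1, -1, 0)ᵀ.

Sanity check: (A − (1)·I) v_1 = (0, 0, 0)ᵀ = 0. ✓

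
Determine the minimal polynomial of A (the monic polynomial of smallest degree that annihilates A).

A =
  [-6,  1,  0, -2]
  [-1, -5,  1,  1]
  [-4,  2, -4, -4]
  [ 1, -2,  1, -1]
x^3 + 12*x^2 + 48*x + 64

The characteristic polynomial is χ_A(x) = (x + 4)^4, so the eigenvalues are known. The minimal polynomial is
  m_A(x) = Π_λ (x − λ)^{k_λ}
where k_λ is the size of the *largest* Jordan block for λ (equivalently, the smallest k with (A − λI)^k v = 0 for every generalised eigenvector v of λ).

  λ = -4: largest Jordan block has size 3, contributing (x + 4)^3

So m_A(x) = (x + 4)^3 = x^3 + 12*x^2 + 48*x + 64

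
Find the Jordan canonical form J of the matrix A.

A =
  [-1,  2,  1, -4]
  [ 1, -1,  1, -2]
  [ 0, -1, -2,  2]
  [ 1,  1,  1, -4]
J_3(-2) ⊕ J_1(-2)

The characteristic polynomial is
  det(x·I − A) = x^4 + 8*x^3 + 24*x^2 + 32*x + 16 = (x + 2)^4

Eigenvalues and multiplicities (the geometric multiplicity of λ is n − rank(A − λI), which equals the number of Jordan blocks for λ):
  λ = -2: algebraic multiplicity = 4, geometric multiplicity = 2

Determining the block sizes for each eigenvalue:
  λ = -2: with am = 4 and gm = 2, the partition is not yet determined (e.g. several partitions of 4 into 2 parts exist). Let N = A − (-2)·I. Computing rank(N^1) = 2, rank(N^2) = 1, rank(N^3) = 0; the number of blocks of size ≥ j is rank(N^{j−1}) − rank(N^j), giving [2, 1, 1]. So we have 1 block(s) of size 3, 1 block(s) of size 1 → block sizes [3, 1]

Assembling the blocks gives a Jordan form
J =
  [-2,  1,  0,  0]
  [ 0, -2,  1,  0]
  [ 0,  0, -2,  0]
  [ 0,  0,  0, -2]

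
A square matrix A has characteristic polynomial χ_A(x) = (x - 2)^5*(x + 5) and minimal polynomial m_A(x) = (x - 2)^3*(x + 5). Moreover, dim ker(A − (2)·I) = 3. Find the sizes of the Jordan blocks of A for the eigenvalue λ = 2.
Block sizes for λ = 2: [3, 1, 1]

Step 1 — from the characteristic polynomial, algebraic multiplicity of λ = 2 is 5. From dim ker(A − (2)·I) = 3, there are exactly 3 Jordan blocks for λ = 2.
Step 2 — from the minimal polynomial, the factor (x − 2)^3 tells us the largest block for λ = 2 has size 3.
Step 3 — with total size 5, 3 blocks, and largest block 3, the block sizes (in nonincreasing order) are [3, 1, 1].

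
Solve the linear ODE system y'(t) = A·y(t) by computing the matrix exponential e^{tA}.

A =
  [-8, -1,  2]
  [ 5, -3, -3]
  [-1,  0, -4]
e^{tA} =
  [t^2*exp(-5*t) - 3*t*exp(-5*t) + exp(-5*t), t^2*exp(-5*t)/2 - t*exp(-5*t), -t^2*exp(-5*t)/2 + 2*t*exp(-5*t)]
  [-t^2*exp(-5*t) + 5*t*exp(-5*t), -t^2*exp(-5*t)/2 + 2*t*exp(-5*t) + exp(-5*t), t^2*exp(-5*t)/2 - 3*t*exp(-5*t)]
  [t^2*exp(-5*t) - t*exp(-5*t), t^2*exp(-5*t)/2, -t^2*exp(-5*t)/2 + t*exp(-5*t) + exp(-5*t)]

Strategy: write A = P · J · P⁻¹ where J is a Jordan canonical form, so e^{tA} = P · e^{tJ} · P⁻¹, and e^{tJ} can be computed block-by-block.

A has Jordan form
J =
  [-5,  1,  0]
  [ 0, -5,  1]
  [ 0,  0, -5]
(up to reordering of blocks).

Per-block formulas:
  For a 3×3 Jordan block J_3(-5): exp(t · J_3(-5)) = e^(-5t)·(I + t·N + (t^2/2)·N^2), where N is the 3×3 nilpotent shift.

After assembling e^{tJ} and conjugating by P, we get:

e^{tA} =
  [t^2*exp(-5*t) - 3*t*exp(-5*t) + exp(-5*t), t^2*exp(-5*t)/2 - t*exp(-5*t), -t^2*exp(-5*t)/2 + 2*t*exp(-5*t)]
  [-t^2*exp(-5*t) + 5*t*exp(-5*t), -t^2*exp(-5*t)/2 + 2*t*exp(-5*t) + exp(-5*t), t^2*exp(-5*t)/2 - 3*t*exp(-5*t)]
  [t^2*exp(-5*t) - t*exp(-5*t), t^2*exp(-5*t)/2, -t^2*exp(-5*t)/2 + t*exp(-5*t) + exp(-5*t)]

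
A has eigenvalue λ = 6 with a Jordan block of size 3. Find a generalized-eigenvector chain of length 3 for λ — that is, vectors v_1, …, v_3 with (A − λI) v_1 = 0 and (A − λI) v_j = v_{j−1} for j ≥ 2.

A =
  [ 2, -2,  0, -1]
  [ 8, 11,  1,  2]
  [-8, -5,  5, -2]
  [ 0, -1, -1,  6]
A Jordan chain for λ = 6 of length 3:
v_1 = (-1, 2, -2, 0)ᵀ
v_2 = (-2, 5, -5, -1)ᵀ
v_3 = (0, 1, 0, 0)ᵀ

Let N = A − (6)·I. We want v_3 with N^3 v_3 = 0 but N^2 v_3 ≠ 0; then v_{j-1} := N · v_j for j = 3, …, 2.

Pick v_3 = (0, 1, 0, 0)ᵀ.
Then v_2 = N · v_3 = (-2, 5, -5, -1)ᵀ.
Then v_1 = N · v_2 = (-1, 2, -2, 0)ᵀ.

Sanity check: (A − (6)·I) v_1 = (0, 0, 0, 0)ᵀ = 0. ✓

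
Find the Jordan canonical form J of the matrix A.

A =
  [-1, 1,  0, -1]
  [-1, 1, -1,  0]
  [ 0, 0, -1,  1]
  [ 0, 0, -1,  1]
J_2(0) ⊕ J_2(0)

The characteristic polynomial is
  det(x·I − A) = x^4

Eigenvalues and multiplicities (the geometric multiplicity of λ is n − rank(A − λI), which equals the number of Jordan blocks for λ):
  λ = 0: algebraic multiplicity = 4, geometric multiplicity = 2

Determining the block sizes for each eigenvalue:
  λ = 0: with am = 4 and gm = 2, the partition is not yet determined (e.g. several partitions of 4 into 2 parts exist). Let N = A − (0)·I. Computing rank(N^1) = 2, rank(N^2) = 0; the number of blocks of size ≥ j is rank(N^{j−1}) − rank(N^j), giving [2, 2]. So we have 2 block(s) of size 2 → block sizes [2, 2]

Assembling the blocks gives a Jordan form
J =
  [0, 1, 0, 0]
  [0, 0, 0, 0]
  [0, 0, 0, 1]
  [0, 0, 0, 0]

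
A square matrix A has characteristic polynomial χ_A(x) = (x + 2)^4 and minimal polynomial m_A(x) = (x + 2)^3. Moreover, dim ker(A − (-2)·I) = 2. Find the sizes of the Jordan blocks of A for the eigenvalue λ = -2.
Block sizes for λ = -2: [3, 1]

Step 1 — from the characteristic polynomial, algebraic multiplicity of λ = -2 is 4. From dim ker(A − (-2)·I) = 2, there are exactly 2 Jordan blocks for λ = -2.
Step 2 — from the minimal polynomial, the factor (x + 2)^3 tells us the largest block for λ = -2 has size 3.
Step 3 — with total size 4, 2 blocks, and largest block 3, the block sizes (in nonincreasing order) are [3, 1].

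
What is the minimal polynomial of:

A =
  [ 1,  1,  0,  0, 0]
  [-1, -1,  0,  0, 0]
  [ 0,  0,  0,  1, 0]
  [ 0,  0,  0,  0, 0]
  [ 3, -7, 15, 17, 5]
x^3 - 5*x^2

The characteristic polynomial is χ_A(x) = x^4*(x - 5), so the eigenvalues are known. The minimal polynomial is
  m_A(x) = Π_λ (x − λ)^{k_λ}
where k_λ is the size of the *largest* Jordan block for λ (equivalently, the smallest k with (A − λI)^k v = 0 for every generalised eigenvector v of λ).

  λ = 0: largest Jordan block has size 2, contributing (x − 0)^2
  λ = 5: largest Jordan block has size 1, contributing (x − 5)

So m_A(x) = x^2*(x - 5) = x^3 - 5*x^2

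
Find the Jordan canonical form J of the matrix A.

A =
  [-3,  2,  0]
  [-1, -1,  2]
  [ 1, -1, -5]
J_3(-3)

The characteristic polynomial is
  det(x·I − A) = x^3 + 9*x^2 + 27*x + 27 = (x + 3)^3

Eigenvalues and multiplicities (the geometric multiplicity of λ is n − rank(A − λI), which equals the number of Jordan blocks for λ):
  λ = -3: algebraic multiplicity = 3, geometric multiplicity = 1

Determining the block sizes for each eigenvalue:
  λ = -3: one block (gm = 1), so the single block has size am = 3 → block sizes [3]

Assembling the blocks gives a Jordan form
J =
  [-3,  1,  0]
  [ 0, -3,  1]
  [ 0,  0, -3]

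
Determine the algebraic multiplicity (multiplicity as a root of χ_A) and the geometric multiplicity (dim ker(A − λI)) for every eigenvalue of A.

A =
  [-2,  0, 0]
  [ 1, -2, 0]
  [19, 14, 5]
λ = -2: alg = 2, geom = 1; λ = 5: alg = 1, geom = 1

Step 1 — factor the characteristic polynomial to read off the algebraic multiplicities:
  χ_A(x) = (x - 5)*(x + 2)^2

Step 2 — compute geometric multiplicities via the rank-nullity identity g(λ) = n − rank(A − λI):
  rank(A − (-2)·I) = 2, so dim ker(A − (-2)·I) = n − 2 = 1
  rank(A − (5)·I) = 2, so dim ker(A − (5)·I) = n − 2 = 1

Summary:
  λ = -2: algebraic multiplicity = 2, geometric multiplicity = 1
  λ = 5: algebraic multiplicity = 1, geometric multiplicity = 1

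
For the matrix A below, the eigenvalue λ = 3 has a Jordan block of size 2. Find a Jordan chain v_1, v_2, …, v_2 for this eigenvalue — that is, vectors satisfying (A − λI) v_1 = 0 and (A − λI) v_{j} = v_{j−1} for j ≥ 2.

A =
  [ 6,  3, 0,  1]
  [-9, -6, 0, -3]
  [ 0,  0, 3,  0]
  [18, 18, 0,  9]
A Jordan chain for λ = 3 of length 2:
v_1 = (3, -9, 0, 18)ᵀ
v_2 = (1, 0, 0, 0)ᵀ

Let N = A − (3)·I. We want v_2 with N^2 v_2 = 0 but N^1 v_2 ≠ 0; then v_{j-1} := N · v_j for j = 2, …, 2.

Pick v_2 = (1, 0, 0, 0)ᵀ.
Then v_1 = N · v_2 = (3, -9, 0, 18)ᵀ.

Sanity check: (A − (3)·I) v_1 = (0, 0, 0, 0)ᵀ = 0. ✓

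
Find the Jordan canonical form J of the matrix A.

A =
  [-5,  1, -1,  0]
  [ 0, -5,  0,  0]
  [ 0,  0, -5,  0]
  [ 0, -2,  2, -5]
J_2(-5) ⊕ J_1(-5) ⊕ J_1(-5)

The characteristic polynomial is
  det(x·I − A) = x^4 + 20*x^3 + 150*x^2 + 500*x + 625 = (x + 5)^4

Eigenvalues and multiplicities (the geometric multiplicity of λ is n − rank(A − λI), which equals the number of Jordan blocks for λ):
  λ = -5: algebraic multiplicity = 4, geometric multiplicity = 3

Determining the block sizes for each eigenvalue:
  λ = -5: 3 blocks summing to 4 forces exactly one block of size 2 and the rest size 1 → block sizes [2, 1, 1]

Assembling the blocks gives a Jordan form
J =
  [-5,  1,  0,  0]
  [ 0, -5,  0,  0]
  [ 0,  0, -5,  0]
  [ 0,  0,  0, -5]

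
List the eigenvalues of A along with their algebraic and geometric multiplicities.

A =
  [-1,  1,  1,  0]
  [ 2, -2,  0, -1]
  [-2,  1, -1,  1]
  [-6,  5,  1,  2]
λ = -1: alg = 2, geom = 1; λ = 0: alg = 2, geom = 1

Step 1 — factor the characteristic polynomial to read off the algebraic multiplicities:
  χ_A(x) = x^2*(x + 1)^2

Step 2 — compute geometric multiplicities via the rank-nullity identity g(λ) = n − rank(A − λI):
  rank(A − (-1)·I) = 3, so dim ker(A − (-1)·I) = n − 3 = 1
  rank(A − (0)·I) = 3, so dim ker(A − (0)·I) = n − 3 = 1

Summary:
  λ = -1: algebraic multiplicity = 2, geometric multiplicity = 1
  λ = 0: algebraic multiplicity = 2, geometric multiplicity = 1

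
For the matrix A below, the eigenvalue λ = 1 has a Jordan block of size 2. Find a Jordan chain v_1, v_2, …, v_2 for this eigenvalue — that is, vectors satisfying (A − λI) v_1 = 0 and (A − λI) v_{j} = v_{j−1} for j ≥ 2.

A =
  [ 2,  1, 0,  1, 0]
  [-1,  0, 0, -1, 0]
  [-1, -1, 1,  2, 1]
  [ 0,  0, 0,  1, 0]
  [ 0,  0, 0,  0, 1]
A Jordan chain for λ = 1 of length 2:
v_1 = (1, -1, -1, 0, 0)ᵀ
v_2 = (1, 0, 0, 0, 0)ᵀ

Let N = A − (1)·I. We want v_2 with N^2 v_2 = 0 but N^1 v_2 ≠ 0; then v_{j-1} := N · v_j for j = 2, …, 2.

Pick v_2 = (1, 0, 0, 0, 0)ᵀ.
Then v_1 = N · v_2 = (1, -1, -1, 0, 0)ᵀ.

Sanity check: (A − (1)·I) v_1 = (0, 0, 0, 0, 0)ᵀ = 0. ✓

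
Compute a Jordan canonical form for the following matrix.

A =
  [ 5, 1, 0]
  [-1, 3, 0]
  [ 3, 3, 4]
J_2(4) ⊕ J_1(4)

The characteristic polynomial is
  det(x·I − A) = x^3 - 12*x^2 + 48*x - 64 = (x - 4)^3

Eigenvalues and multiplicities (the geometric multiplicity of λ is n − rank(A − λI), which equals the number of Jordan blocks for λ):
  λ = 4: algebraic multiplicity = 3, geometric multiplicity = 2

Determining the block sizes for each eigenvalue:
  λ = 4: 2 blocks summing to 3 forces exactly one block of size 2 and the rest size 1 → block sizes [2, 1]

Assembling the blocks gives a Jordan form
J =
  [4, 1, 0]
  [0, 4, 0]
  [0, 0, 4]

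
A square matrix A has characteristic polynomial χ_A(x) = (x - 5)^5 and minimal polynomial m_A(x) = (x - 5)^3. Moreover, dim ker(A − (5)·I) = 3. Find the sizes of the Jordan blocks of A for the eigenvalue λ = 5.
Block sizes for λ = 5: [3, 1, 1]

Step 1 — from the characteristic polynomial, algebraic multiplicity of λ = 5 is 5. From dim ker(A − (5)·I) = 3, there are exactly 3 Jordan blocks for λ = 5.
Step 2 — from the minimal polynomial, the factor (x − 5)^3 tells us the largest block for λ = 5 has size 3.
Step 3 — with total size 5, 3 blocks, and largest block 3, the block sizes (in nonincreasing order) are [3, 1, 1].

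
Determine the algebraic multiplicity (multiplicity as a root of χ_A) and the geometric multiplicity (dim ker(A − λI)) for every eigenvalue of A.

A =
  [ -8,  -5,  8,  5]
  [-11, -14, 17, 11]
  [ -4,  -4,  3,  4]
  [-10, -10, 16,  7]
λ = -3: alg = 4, geom = 2

Step 1 — factor the characteristic polynomial to read off the algebraic multiplicities:
  χ_A(x) = (x + 3)^4

Step 2 — compute geometric multiplicities via the rank-nullity identity g(λ) = n − rank(A − λI):
  rank(A − (-3)·I) = 2, so dim ker(A − (-3)·I) = n − 2 = 2

Summary:
  λ = -3: algebraic multiplicity = 4, geometric multiplicity = 2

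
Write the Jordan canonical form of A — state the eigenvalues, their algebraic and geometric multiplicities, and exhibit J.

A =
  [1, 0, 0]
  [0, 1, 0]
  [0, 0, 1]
J_1(1) ⊕ J_1(1) ⊕ J_1(1)

The characteristic polynomial is
  det(x·I − A) = x^3 - 3*x^2 + 3*x - 1 = (x - 1)^3

Eigenvalues and multiplicities (the geometric multiplicity of λ is n − rank(A − λI), which equals the number of Jordan blocks for λ):
  λ = 1: algebraic multiplicity = 3, geometric multiplicity = 3

Determining the block sizes for each eigenvalue:
  λ = 1: gm = am = 3, so every block has size 1 → block sizes [1, 1, 1]

Assembling the blocks gives a Jordan form
J =
  [1, 0, 0]
  [0, 1, 0]
  [0, 0, 1]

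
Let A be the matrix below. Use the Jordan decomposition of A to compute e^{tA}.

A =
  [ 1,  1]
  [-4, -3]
e^{tA} =
  [2*t*exp(-t) + exp(-t), t*exp(-t)]
  [-4*t*exp(-t), -2*t*exp(-t) + exp(-t)]

Strategy: write A = P · J · P⁻¹ where J is a Jordan canonical form, so e^{tA} = P · e^{tJ} · P⁻¹, and e^{tJ} can be computed block-by-block.

A has Jordan form
J =
  [-1,  1]
  [ 0, -1]
(up to reordering of blocks).

Per-block formulas:
  For a 2×2 Jordan block J_2(-1): exp(t · J_2(-1)) = e^(-1t)·(I + t·N), where N is the 2×2 nilpotent shift.

After assembling e^{tJ} and conjugating by P, we get:

e^{tA} =
  [2*t*exp(-t) + exp(-t), t*exp(-t)]
  [-4*t*exp(-t), -2*t*exp(-t) + exp(-t)]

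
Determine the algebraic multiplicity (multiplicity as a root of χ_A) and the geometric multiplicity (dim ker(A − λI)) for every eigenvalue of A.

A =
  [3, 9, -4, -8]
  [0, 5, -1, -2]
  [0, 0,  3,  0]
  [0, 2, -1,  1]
λ = 3: alg = 4, geom = 2

Step 1 — factor the characteristic polynomial to read off the algebraic multiplicities:
  χ_A(x) = (x - 3)^4

Step 2 — compute geometric multiplicities via the rank-nullity identity g(λ) = n − rank(A − λI):
  rank(A − (3)·I) = 2, so dim ker(A − (3)·I) = n − 2 = 2

Summary:
  λ = 3: algebraic multiplicity = 4, geometric multiplicity = 2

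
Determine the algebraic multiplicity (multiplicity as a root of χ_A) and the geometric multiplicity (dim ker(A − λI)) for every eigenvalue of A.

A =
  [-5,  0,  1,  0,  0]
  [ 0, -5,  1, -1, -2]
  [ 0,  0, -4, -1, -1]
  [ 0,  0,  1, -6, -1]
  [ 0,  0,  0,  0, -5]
λ = -5: alg = 5, geom = 2

Step 1 — factor the characteristic polynomial to read off the algebraic multiplicities:
  χ_A(x) = (x + 5)^5

Step 2 — compute geometric multiplicities via the rank-nullity identity g(λ) = n − rank(A − λI):
  rank(A − (-5)·I) = 3, so dim ker(A − (-5)·I) = n − 3 = 2

Summary:
  λ = -5: algebraic multiplicity = 5, geometric multiplicity = 2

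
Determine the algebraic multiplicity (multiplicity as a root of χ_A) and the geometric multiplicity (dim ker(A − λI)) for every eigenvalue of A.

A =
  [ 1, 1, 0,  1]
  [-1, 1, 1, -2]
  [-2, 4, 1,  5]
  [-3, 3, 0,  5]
λ = 2: alg = 4, geom = 2

Step 1 — factor the characteristic polynomial to read off the algebraic multiplicities:
  χ_A(x) = (x - 2)^4

Step 2 — compute geometric multiplicities via the rank-nullity identity g(λ) = n − rank(A − λI):
  rank(A − (2)·I) = 2, so dim ker(A − (2)·I) = n − 2 = 2

Summary:
  λ = 2: algebraic multiplicity = 4, geometric multiplicity = 2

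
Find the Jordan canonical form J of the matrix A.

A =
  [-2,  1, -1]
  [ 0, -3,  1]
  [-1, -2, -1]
J_3(-2)

The characteristic polynomial is
  det(x·I − A) = x^3 + 6*x^2 + 12*x + 8 = (x + 2)^3

Eigenvalues and multiplicities (the geometric multiplicity of λ is n − rank(A − λI), which equals the number of Jordan blocks for λ):
  λ = -2: algebraic multiplicity = 3, geometric multiplicity = 1

Determining the block sizes for each eigenvalue:
  λ = -2: one block (gm = 1), so the single block has size am = 3 → block sizes [3]

Assembling the blocks gives a Jordan form
J =
  [-2,  1,  0]
  [ 0, -2,  1]
  [ 0,  0, -2]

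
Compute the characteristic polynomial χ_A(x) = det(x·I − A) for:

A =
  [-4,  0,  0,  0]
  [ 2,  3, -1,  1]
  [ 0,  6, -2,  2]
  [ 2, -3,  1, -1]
x^4 + 4*x^3

Expanding det(x·I − A) (e.g. by cofactor expansion or by noting that A is similar to its Jordan form J, which has the same characteristic polynomial as A) gives
  χ_A(x) = x^4 + 4*x^3
which factors as x^3*(x + 4). The eigenvalues (with algebraic multiplicities) are λ = -4 with multiplicity 1, λ = 0 with multiplicity 3.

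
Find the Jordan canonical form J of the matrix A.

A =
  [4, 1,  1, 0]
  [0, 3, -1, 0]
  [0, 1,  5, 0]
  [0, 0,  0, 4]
J_2(4) ⊕ J_1(4) ⊕ J_1(4)

The characteristic polynomial is
  det(x·I − A) = x^4 - 16*x^3 + 96*x^2 - 256*x + 256 = (x - 4)^4

Eigenvalues and multiplicities (the geometric multiplicity of λ is n − rank(A − λI), which equals the number of Jordan blocks for λ):
  λ = 4: algebraic multiplicity = 4, geometric multiplicity = 3

Determining the block sizes for each eigenvalue:
  λ = 4: 3 blocks summing to 4 forces exactly one block of size 2 and the rest size 1 → block sizes [2, 1, 1]

Assembling the blocks gives a Jordan form
J =
  [4, 1, 0, 0]
  [0, 4, 0, 0]
  [0, 0, 4, 0]
  [0, 0, 0, 4]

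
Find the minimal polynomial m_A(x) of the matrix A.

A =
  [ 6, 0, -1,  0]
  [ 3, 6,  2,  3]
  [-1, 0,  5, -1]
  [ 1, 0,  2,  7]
x^3 - 18*x^2 + 108*x - 216

The characteristic polynomial is χ_A(x) = (x - 6)^4, so the eigenvalues are known. The minimal polynomial is
  m_A(x) = Π_λ (x − λ)^{k_λ}
where k_λ is the size of the *largest* Jordan block for λ (equivalently, the smallest k with (A − λI)^k v = 0 for every generalised eigenvector v of λ).

  λ = 6: largest Jordan block has size 3, contributing (x − 6)^3

So m_A(x) = (x - 6)^3 = x^3 - 18*x^2 + 108*x - 216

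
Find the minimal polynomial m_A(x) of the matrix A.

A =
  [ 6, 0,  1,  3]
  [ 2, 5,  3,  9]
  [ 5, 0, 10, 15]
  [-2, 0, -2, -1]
x^3 - 15*x^2 + 75*x - 125

The characteristic polynomial is χ_A(x) = (x - 5)^4, so the eigenvalues are known. The minimal polynomial is
  m_A(x) = Π_λ (x − λ)^{k_λ}
where k_λ is the size of the *largest* Jordan block for λ (equivalently, the smallest k with (A − λI)^k v = 0 for every generalised eigenvector v of λ).

  λ = 5: largest Jordan block has size 3, contributing (x − 5)^3

So m_A(x) = (x - 5)^3 = x^3 - 15*x^2 + 75*x - 125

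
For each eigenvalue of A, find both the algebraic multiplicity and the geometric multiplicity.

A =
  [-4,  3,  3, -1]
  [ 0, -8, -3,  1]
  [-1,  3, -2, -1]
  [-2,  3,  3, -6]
λ = -5: alg = 4, geom = 2

Step 1 — factor the characteristic polynomial to read off the algebraic multiplicities:
  χ_A(x) = (x + 5)^4

Step 2 — compute geometric multiplicities via the rank-nullity identity g(λ) = n − rank(A − λI):
  rank(A − (-5)·I) = 2, so dim ker(A − (-5)·I) = n − 2 = 2

Summary:
  λ = -5: algebraic multiplicity = 4, geometric multiplicity = 2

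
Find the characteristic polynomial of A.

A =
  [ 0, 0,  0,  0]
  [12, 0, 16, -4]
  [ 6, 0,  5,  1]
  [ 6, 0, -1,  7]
x^4 - 12*x^3 + 36*x^2

Expanding det(x·I − A) (e.g. by cofactor expansion or by noting that A is similar to its Jordan form J, which has the same characteristic polynomial as A) gives
  χ_A(x) = x^4 - 12*x^3 + 36*x^2
which factors as x^2*(x - 6)^2. The eigenvalues (with algebraic multiplicities) are λ = 0 with multiplicity 2, λ = 6 with multiplicity 2.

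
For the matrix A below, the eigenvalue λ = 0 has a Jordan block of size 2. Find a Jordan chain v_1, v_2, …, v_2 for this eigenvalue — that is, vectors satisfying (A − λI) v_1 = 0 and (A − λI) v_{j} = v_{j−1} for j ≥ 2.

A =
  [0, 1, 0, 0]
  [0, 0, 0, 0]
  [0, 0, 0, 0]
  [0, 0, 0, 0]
A Jordan chain for λ = 0 of length 2:
v_1 = (1, 0, 0, 0)ᵀ
v_2 = (0, 1, 0, 0)ᵀ

Let N = A − (0)·I. We want v_2 with N^2 v_2 = 0 but N^1 v_2 ≠ 0; then v_{j-1} := N · v_j for j = 2, …, 2.

Pick v_2 = (0, 1, 0, 0)ᵀ.
Then v_1 = N · v_2 = (1, 0, 0, 0)ᵀ.

Sanity check: (A − (0)·I) v_1 = (0, 0, 0, 0)ᵀ = 0. ✓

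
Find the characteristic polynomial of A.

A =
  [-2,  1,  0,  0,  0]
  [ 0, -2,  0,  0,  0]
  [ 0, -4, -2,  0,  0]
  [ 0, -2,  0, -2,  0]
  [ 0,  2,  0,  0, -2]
x^5 + 10*x^4 + 40*x^3 + 80*x^2 + 80*x + 32

Expanding det(x·I − A) (e.g. by cofactor expansion or by noting that A is similar to its Jordan form J, which has the same characteristic polynomial as A) gives
  χ_A(x) = x^5 + 10*x^4 + 40*x^3 + 80*x^2 + 80*x + 32
which factors as (x + 2)^5. The eigenvalues (with algebraic multiplicities) are λ = -2 with multiplicity 5.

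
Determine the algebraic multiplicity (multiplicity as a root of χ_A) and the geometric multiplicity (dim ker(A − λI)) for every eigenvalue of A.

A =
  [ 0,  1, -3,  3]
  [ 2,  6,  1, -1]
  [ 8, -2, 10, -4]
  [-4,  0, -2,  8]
λ = 6: alg = 4, geom = 2

Step 1 — factor the characteristic polynomial to read off the algebraic multiplicities:
  χ_A(x) = (x - 6)^4

Step 2 — compute geometric multiplicities via the rank-nullity identity g(λ) = n − rank(A − λI):
  rank(A − (6)·I) = 2, so dim ker(A − (6)·I) = n − 2 = 2

Summary:
  λ = 6: algebraic multiplicity = 4, geometric multiplicity = 2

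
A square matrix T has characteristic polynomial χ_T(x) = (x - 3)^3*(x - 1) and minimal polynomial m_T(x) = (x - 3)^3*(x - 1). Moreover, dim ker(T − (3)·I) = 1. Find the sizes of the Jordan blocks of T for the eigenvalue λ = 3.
Block sizes for λ = 3: [3]

Step 1 — from the characteristic polynomial, algebraic multiplicity of λ = 3 is 3. From dim ker(T − (3)·I) = 1, there are exactly 1 Jordan blocks for λ = 3.
Step 2 — from the minimal polynomial, the factor (x − 3)^3 tells us the largest block for λ = 3 has size 3.
Step 3 — with total size 3, 1 blocks, and largest block 3, the block sizes (in nonincreasing order) are [3].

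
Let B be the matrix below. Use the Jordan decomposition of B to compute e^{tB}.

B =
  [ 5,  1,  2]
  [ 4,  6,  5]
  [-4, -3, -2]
e^{tB} =
  [2*t*exp(3*t) + exp(3*t), -t^2*exp(3*t)/2 + t*exp(3*t), -t^2*exp(3*t)/2 + 2*t*exp(3*t)]
  [4*t*exp(3*t), -t^2*exp(3*t) + 3*t*exp(3*t) + exp(3*t), -t^2*exp(3*t) + 5*t*exp(3*t)]
  [-4*t*exp(3*t), t^2*exp(3*t) - 3*t*exp(3*t), t^2*exp(3*t) - 5*t*exp(3*t) + exp(3*t)]

Strategy: write B = P · J · P⁻¹ where J is a Jordan canonical form, so e^{tB} = P · e^{tJ} · P⁻¹, and e^{tJ} can be computed block-by-block.

B has Jordan form
J =
  [3, 1, 0]
  [0, 3, 1]
  [0, 0, 3]
(up to reordering of blocks).

Per-block formulas:
  For a 3×3 Jordan block J_3(3): exp(t · J_3(3)) = e^(3t)·(I + t·N + (t^2/2)·N^2), where N is the 3×3 nilpotent shift.

After assembling e^{tJ} and conjugating by P, we get:

e^{tB} =
  [2*t*exp(3*t) + exp(3*t), -t^2*exp(3*t)/2 + t*exp(3*t), -t^2*exp(3*t)/2 + 2*t*exp(3*t)]
  [4*t*exp(3*t), -t^2*exp(3*t) + 3*t*exp(3*t) + exp(3*t), -t^2*exp(3*t) + 5*t*exp(3*t)]
  [-4*t*exp(3*t), t^2*exp(3*t) - 3*t*exp(3*t), t^2*exp(3*t) - 5*t*exp(3*t) + exp(3*t)]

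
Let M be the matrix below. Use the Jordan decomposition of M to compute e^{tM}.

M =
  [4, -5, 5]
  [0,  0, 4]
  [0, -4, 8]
e^{tM} =
  [exp(4*t), -5*t*exp(4*t), 5*t*exp(4*t)]
  [0, -4*t*exp(4*t) + exp(4*t), 4*t*exp(4*t)]
  [0, -4*t*exp(4*t), 4*t*exp(4*t) + exp(4*t)]

Strategy: write M = P · J · P⁻¹ where J is a Jordan canonical form, so e^{tM} = P · e^{tJ} · P⁻¹, and e^{tJ} can be computed block-by-block.

M has Jordan form
J =
  [4, 1, 0]
  [0, 4, 0]
  [0, 0, 4]
(up to reordering of blocks).

Per-block formulas:
  For a 2×2 Jordan block J_2(4): exp(t · J_2(4)) = e^(4t)·(I + t·N), where N is the 2×2 nilpotent shift.
  For a 1×1 block at λ = 4: exp(t · [4]) = [e^(4t)].

After assembling e^{tJ} and conjugating by P, we get:

e^{tM} =
  [exp(4*t), -5*t*exp(4*t), 5*t*exp(4*t)]
  [0, -4*t*exp(4*t) + exp(4*t), 4*t*exp(4*t)]
  [0, -4*t*exp(4*t), 4*t*exp(4*t) + exp(4*t)]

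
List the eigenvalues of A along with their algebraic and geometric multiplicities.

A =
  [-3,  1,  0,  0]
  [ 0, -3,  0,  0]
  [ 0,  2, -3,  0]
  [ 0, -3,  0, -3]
λ = -3: alg = 4, geom = 3

Step 1 — factor the characteristic polynomial to read off the algebraic multiplicities:
  χ_A(x) = (x + 3)^4

Step 2 — compute geometric multiplicities via the rank-nullity identity g(λ) = n − rank(A − λI):
  rank(A − (-3)·I) = 1, so dim ker(A − (-3)·I) = n − 1 = 3

Summary:
  λ = -3: algebraic multiplicity = 4, geometric multiplicity = 3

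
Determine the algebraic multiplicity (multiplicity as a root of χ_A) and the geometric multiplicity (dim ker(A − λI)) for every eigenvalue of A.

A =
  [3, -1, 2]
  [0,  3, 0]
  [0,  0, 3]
λ = 3: alg = 3, geom = 2

Step 1 — factor the characteristic polynomial to read off the algebraic multiplicities:
  χ_A(x) = (x - 3)^3

Step 2 — compute geometric multiplicities via the rank-nullity identity g(λ) = n − rank(A − λI):
  rank(A − (3)·I) = 1, so dim ker(A − (3)·I) = n − 1 = 2

Summary:
  λ = 3: algebraic multiplicity = 3, geometric multiplicity = 2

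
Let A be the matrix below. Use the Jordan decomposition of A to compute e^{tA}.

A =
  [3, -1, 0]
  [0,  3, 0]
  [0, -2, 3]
e^{tA} =
  [exp(3*t), -t*exp(3*t), 0]
  [0, exp(3*t), 0]
  [0, -2*t*exp(3*t), exp(3*t)]

Strategy: write A = P · J · P⁻¹ where J is a Jordan canonical form, so e^{tA} = P · e^{tJ} · P⁻¹, and e^{tJ} can be computed block-by-block.

A has Jordan form
J =
  [3, 1, 0]
  [0, 3, 0]
  [0, 0, 3]
(up to reordering of blocks).

Per-block formulas:
  For a 2×2 Jordan block J_2(3): exp(t · J_2(3)) = e^(3t)·(I + t·N), where N is the 2×2 nilpotent shift.
  For a 1×1 block at λ = 3: exp(t · [3]) = [e^(3t)].

After assembling e^{tJ} and conjugating by P, we get:

e^{tA} =
  [exp(3*t), -t*exp(3*t), 0]
  [0, exp(3*t), 0]
  [0, -2*t*exp(3*t), exp(3*t)]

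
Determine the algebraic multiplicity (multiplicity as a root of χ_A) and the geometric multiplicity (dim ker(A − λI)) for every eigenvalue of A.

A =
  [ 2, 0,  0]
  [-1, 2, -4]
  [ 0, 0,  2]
λ = 2: alg = 3, geom = 2

Step 1 — factor the characteristic polynomial to read off the algebraic multiplicities:
  χ_A(x) = (x - 2)^3

Step 2 — compute geometric multiplicities via the rank-nullity identity g(λ) = n − rank(A − λI):
  rank(A − (2)·I) = 1, so dim ker(A − (2)·I) = n − 1 = 2

Summary:
  λ = 2: algebraic multiplicity = 3, geometric multiplicity = 2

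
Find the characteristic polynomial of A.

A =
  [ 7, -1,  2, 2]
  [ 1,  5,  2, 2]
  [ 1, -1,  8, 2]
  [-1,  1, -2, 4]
x^4 - 24*x^3 + 216*x^2 - 864*x + 1296

Expanding det(x·I − A) (e.g. by cofactor expansion or by noting that A is similar to its Jordan form J, which has the same characteristic polynomial as A) gives
  χ_A(x) = x^4 - 24*x^3 + 216*x^2 - 864*x + 1296
which factors as (x - 6)^4. The eigenvalues (with algebraic multiplicities) are λ = 6 with multiplicity 4.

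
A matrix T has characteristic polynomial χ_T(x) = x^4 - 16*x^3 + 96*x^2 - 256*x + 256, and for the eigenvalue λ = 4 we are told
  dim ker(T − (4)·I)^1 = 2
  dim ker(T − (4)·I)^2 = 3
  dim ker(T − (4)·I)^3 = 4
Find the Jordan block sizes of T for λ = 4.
Block sizes for λ = 4: [3, 1]

From the dimensions of kernels of powers, the number of Jordan blocks of size at least j is d_j − d_{j−1} where d_j = dim ker(N^j) (with d_0 = 0). Computing the differences gives [2, 1, 1].
The number of blocks of size exactly k is (#blocks of size ≥ k) − (#blocks of size ≥ k + 1), so the partition is: 1 block(s) of size 1, 1 block(s) of size 3.
In nonincreasing order the block sizes are [3, 1].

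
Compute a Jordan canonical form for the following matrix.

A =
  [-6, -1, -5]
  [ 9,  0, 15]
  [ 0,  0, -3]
J_2(-3) ⊕ J_1(-3)

The characteristic polynomial is
  det(x·I − A) = x^3 + 9*x^2 + 27*x + 27 = (x + 3)^3

Eigenvalues and multiplicities (the geometric multiplicity of λ is n − rank(A − λI), which equals the number of Jordan blocks for λ):
  λ = -3: algebraic multiplicity = 3, geometric multiplicity = 2

Determining the block sizes for each eigenvalue:
  λ = -3: 2 blocks summing to 3 forces exactly one block of size 2 and the rest size 1 → block sizes [2, 1]

Assembling the blocks gives a Jordan form
J =
  [-3,  1,  0]
  [ 0, -3,  0]
  [ 0,  0, -3]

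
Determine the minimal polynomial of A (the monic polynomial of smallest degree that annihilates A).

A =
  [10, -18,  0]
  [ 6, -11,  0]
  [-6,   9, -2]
x^2 + x - 2

The characteristic polynomial is χ_A(x) = (x - 1)*(x + 2)^2, so the eigenvalues are known. The minimal polynomial is
  m_A(x) = Π_λ (x − λ)^{k_λ}
where k_λ is the size of the *largest* Jordan block for λ (equivalently, the smallest k with (A − λI)^k v = 0 for every generalised eigenvector v of λ).

  λ = -2: largest Jordan block has size 1, contributing (x + 2)
  λ = 1: largest Jordan block has size 1, contributing (x − 1)

So m_A(x) = (x - 1)*(x + 2) = x^2 + x - 2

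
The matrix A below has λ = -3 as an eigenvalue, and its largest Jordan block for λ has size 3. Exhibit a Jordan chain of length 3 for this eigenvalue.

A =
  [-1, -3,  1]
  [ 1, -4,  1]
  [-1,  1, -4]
A Jordan chain for λ = -3 of length 3:
v_1 = (-2, -1, 1)ᵀ
v_2 = (-3, -1, 1)ᵀ
v_3 = (0, 1, 0)ᵀ

Let N = A − (-3)·I. We want v_3 with N^3 v_3 = 0 but N^2 v_3 ≠ 0; then v_{j-1} := N · v_j for j = 3, …, 2.

Pick v_3 = (0, 1, 0)ᵀ.
Then v_2 = N · v_3 = (-3, -1, 1)ᵀ.
Then v_1 = N · v_2 = (-2, -1, 1)ᵀ.

Sanity check: (A − (-3)·I) v_1 = (0, 0, 0)ᵀ = 0. ✓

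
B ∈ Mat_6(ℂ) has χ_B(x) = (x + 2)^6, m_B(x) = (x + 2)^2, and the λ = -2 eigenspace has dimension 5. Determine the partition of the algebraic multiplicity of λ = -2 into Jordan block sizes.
Block sizes for λ = -2: [2, 1, 1, 1, 1]

Step 1 — from the characteristic polynomial, algebraic multiplicity of λ = -2 is 6. From dim ker(B − (-2)·I) = 5, there are exactly 5 Jordan blocks for λ = -2.
Step 2 — from the minimal polynomial, the factor (x + 2)^2 tells us the largest block for λ = -2 has size 2.
Step 3 — with total size 6, 5 blocks, and largest block 2, the block sizes (in nonincreasing order) are [2, 1, 1, 1, 1].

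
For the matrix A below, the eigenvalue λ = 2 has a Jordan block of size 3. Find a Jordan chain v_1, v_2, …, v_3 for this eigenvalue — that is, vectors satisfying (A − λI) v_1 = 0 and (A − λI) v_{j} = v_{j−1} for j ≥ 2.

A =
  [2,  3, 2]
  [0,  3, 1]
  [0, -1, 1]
A Jordan chain for λ = 2 of length 3:
v_1 = (1, 0, 0)ᵀ
v_2 = (3, 1, -1)ᵀ
v_3 = (0, 1, 0)ᵀ

Let N = A − (2)·I. We want v_3 with N^3 v_3 = 0 but N^2 v_3 ≠ 0; then v_{j-1} := N · v_j for j = 3, …, 2.

Pick v_3 = (0, 1, 0)ᵀ.
Then v_2 = N · v_3 = (3, 1, -1)ᵀ.
Then v_1 = N · v_2 = (1, 0, 0)ᵀ.

Sanity check: (A − (2)·I) v_1 = (0, 0, 0)ᵀ = 0. ✓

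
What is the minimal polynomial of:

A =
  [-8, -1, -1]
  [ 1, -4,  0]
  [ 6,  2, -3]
x^3 + 15*x^2 + 75*x + 125

The characteristic polynomial is χ_A(x) = (x + 5)^3, so the eigenvalues are known. The minimal polynomial is
  m_A(x) = Π_λ (x − λ)^{k_λ}
where k_λ is the size of the *largest* Jordan block for λ (equivalently, the smallest k with (A − λI)^k v = 0 for every generalised eigenvector v of λ).

  λ = -5: largest Jordan block has size 3, contributing (x + 5)^3

So m_A(x) = (x + 5)^3 = x^3 + 15*x^2 + 75*x + 125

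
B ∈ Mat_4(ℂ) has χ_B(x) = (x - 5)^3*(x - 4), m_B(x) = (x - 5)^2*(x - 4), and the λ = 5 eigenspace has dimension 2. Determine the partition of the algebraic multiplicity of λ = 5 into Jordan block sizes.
Block sizes for λ = 5: [2, 1]

Step 1 — from the characteristic polynomial, algebraic multiplicity of λ = 5 is 3. From dim ker(B − (5)·I) = 2, there are exactly 2 Jordan blocks for λ = 5.
Step 2 — from the minimal polynomial, the factor (x − 5)^2 tells us the largest block for λ = 5 has size 2.
Step 3 — with total size 3, 2 blocks, and largest block 2, the block sizes (in nonincreasing order) are [2, 1].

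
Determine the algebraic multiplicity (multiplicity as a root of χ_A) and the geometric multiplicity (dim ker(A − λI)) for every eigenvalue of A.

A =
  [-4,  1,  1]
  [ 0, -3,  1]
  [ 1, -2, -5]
λ = -4: alg = 3, geom = 1

Step 1 — factor the characteristic polynomial to read off the algebraic multiplicities:
  χ_A(x) = (x + 4)^3

Step 2 — compute geometric multiplicities via the rank-nullity identity g(λ) = n − rank(A − λI):
  rank(A − (-4)·I) = 2, so dim ker(A − (-4)·I) = n − 2 = 1

Summary:
  λ = -4: algebraic multiplicity = 3, geometric multiplicity = 1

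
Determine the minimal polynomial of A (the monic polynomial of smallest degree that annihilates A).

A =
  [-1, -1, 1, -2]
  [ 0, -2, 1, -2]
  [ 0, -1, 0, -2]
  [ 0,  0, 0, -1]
x^2 + 2*x + 1

The characteristic polynomial is χ_A(x) = (x + 1)^4, so the eigenvalues are known. The minimal polynomial is
  m_A(x) = Π_λ (x − λ)^{k_λ}
where k_λ is the size of the *largest* Jordan block for λ (equivalently, the smallest k with (A − λI)^k v = 0 for every generalised eigenvector v of λ).

  λ = -1: largest Jordan block has size 2, contributing (x + 1)^2

So m_A(x) = (x + 1)^2 = x^2 + 2*x + 1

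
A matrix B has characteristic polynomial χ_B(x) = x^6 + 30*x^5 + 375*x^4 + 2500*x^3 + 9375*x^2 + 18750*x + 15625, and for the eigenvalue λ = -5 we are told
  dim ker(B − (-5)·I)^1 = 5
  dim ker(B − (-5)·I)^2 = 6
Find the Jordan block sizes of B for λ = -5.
Block sizes for λ = -5: [2, 1, 1, 1, 1]

From the dimensions of kernels of powers, the number of Jordan blocks of size at least j is d_j − d_{j−1} where d_j = dim ker(N^j) (with d_0 = 0). Computing the differences gives [5, 1].
The number of blocks of size exactly k is (#blocks of size ≥ k) − (#blocks of size ≥ k + 1), so the partition is: 4 block(s) of size 1, 1 block(s) of size 2.
In nonincreasing order the block sizes are [2, 1, 1, 1, 1].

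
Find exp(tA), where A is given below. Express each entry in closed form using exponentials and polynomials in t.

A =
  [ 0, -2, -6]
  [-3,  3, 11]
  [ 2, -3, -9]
e^{tA} =
  [-t^2*exp(-2*t) + 2*t*exp(-2*t) + exp(-2*t), 2*t^2*exp(-2*t) - 2*t*exp(-2*t), 4*t^2*exp(-2*t) - 6*t*exp(-2*t)]
  [t^2*exp(-2*t)/2 - 3*t*exp(-2*t), -t^2*exp(-2*t) + 5*t*exp(-2*t) + exp(-2*t), -2*t^2*exp(-2*t) + 11*t*exp(-2*t)]
  [-t^2*exp(-2*t)/2 + 2*t*exp(-2*t), t^2*exp(-2*t) - 3*t*exp(-2*t), 2*t^2*exp(-2*t) - 7*t*exp(-2*t) + exp(-2*t)]

Strategy: write A = P · J · P⁻¹ where J is a Jordan canonical form, so e^{tA} = P · e^{tJ} · P⁻¹, and e^{tJ} can be computed block-by-block.

A has Jordan form
J =
  [-2,  1,  0]
  [ 0, -2,  1]
  [ 0,  0, -2]
(up to reordering of blocks).

Per-block formulas:
  For a 3×3 Jordan block J_3(-2): exp(t · J_3(-2)) = e^(-2t)·(I + t·N + (t^2/2)·N^2), where N is the 3×3 nilpotent shift.

After assembling e^{tJ} and conjugating by P, we get:

e^{tA} =
  [-t^2*exp(-2*t) + 2*t*exp(-2*t) + exp(-2*t), 2*t^2*exp(-2*t) - 2*t*exp(-2*t), 4*t^2*exp(-2*t) - 6*t*exp(-2*t)]
  [t^2*exp(-2*t)/2 - 3*t*exp(-2*t), -t^2*exp(-2*t) + 5*t*exp(-2*t) + exp(-2*t), -2*t^2*exp(-2*t) + 11*t*exp(-2*t)]
  [-t^2*exp(-2*t)/2 + 2*t*exp(-2*t), t^2*exp(-2*t) - 3*t*exp(-2*t), 2*t^2*exp(-2*t) - 7*t*exp(-2*t) + exp(-2*t)]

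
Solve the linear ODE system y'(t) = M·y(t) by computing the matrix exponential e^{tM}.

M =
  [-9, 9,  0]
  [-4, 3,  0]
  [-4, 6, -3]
e^{tM} =
  [-6*t*exp(-3*t) + exp(-3*t), 9*t*exp(-3*t), 0]
  [-4*t*exp(-3*t), 6*t*exp(-3*t) + exp(-3*t), 0]
  [-4*t*exp(-3*t), 6*t*exp(-3*t), exp(-3*t)]

Strategy: write M = P · J · P⁻¹ where J is a Jordan canonical form, so e^{tM} = P · e^{tJ} · P⁻¹, and e^{tJ} can be computed block-by-block.

M has Jordan form
J =
  [-3,  1,  0]
  [ 0, -3,  0]
  [ 0,  0, -3]
(up to reordering of blocks).

Per-block formulas:
  For a 1×1 block at λ = -3: exp(t · [-3]) = [e^(-3t)].
  For a 2×2 Jordan block J_2(-3): exp(t · J_2(-3)) = e^(-3t)·(I + t·N), where N is the 2×2 nilpotent shift.

After assembling e^{tJ} and conjugating by P, we get:

e^{tM} =
  [-6*t*exp(-3*t) + exp(-3*t), 9*t*exp(-3*t), 0]
  [-4*t*exp(-3*t), 6*t*exp(-3*t) + exp(-3*t), 0]
  [-4*t*exp(-3*t), 6*t*exp(-3*t), exp(-3*t)]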